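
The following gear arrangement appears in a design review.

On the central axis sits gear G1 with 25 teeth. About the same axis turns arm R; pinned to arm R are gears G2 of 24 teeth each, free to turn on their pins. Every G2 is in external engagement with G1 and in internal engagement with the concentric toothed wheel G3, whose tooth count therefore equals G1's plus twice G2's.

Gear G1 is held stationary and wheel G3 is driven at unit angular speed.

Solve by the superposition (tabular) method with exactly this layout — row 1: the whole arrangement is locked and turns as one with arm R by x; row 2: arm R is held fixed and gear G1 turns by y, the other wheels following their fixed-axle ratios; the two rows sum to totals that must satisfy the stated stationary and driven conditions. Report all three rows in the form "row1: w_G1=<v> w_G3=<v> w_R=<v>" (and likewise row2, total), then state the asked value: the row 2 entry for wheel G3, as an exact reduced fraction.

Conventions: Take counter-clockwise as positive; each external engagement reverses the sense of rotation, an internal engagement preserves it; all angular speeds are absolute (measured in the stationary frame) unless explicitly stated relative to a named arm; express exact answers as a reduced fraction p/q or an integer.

recognized (axles ride arm R): planetary set, 25/24/73 teeth
row 1 (train locked, turned with arm): all members turn x
row 2 — arm fixed, fixed-axis ratios: sun y, ring −(25/73)·y, arm 0
boundary: total ω_sun = x + y = 0 and total ω_ring = x − (25/73)·y = 1  ⇒  y = -73/98, x = 73/98
row 2 ring = −(25/73)·(-73/98) = 25/98
totals (row 1 + row 2): sun 73/98 + (-73/98) = 0, ring 73/98 + 25/98 = 1, arm 73/98 + 0 = 73/98
asked cell (row2, ring) = 25/98

row1: w_G1=73/98 w_G3=73/98 w_R=73/98
row2: w_G1=-73/98 w_G3=25/98 w_R=0
total: w_G1=0 w_G3=1 w_R=73/98
asked value: 25/98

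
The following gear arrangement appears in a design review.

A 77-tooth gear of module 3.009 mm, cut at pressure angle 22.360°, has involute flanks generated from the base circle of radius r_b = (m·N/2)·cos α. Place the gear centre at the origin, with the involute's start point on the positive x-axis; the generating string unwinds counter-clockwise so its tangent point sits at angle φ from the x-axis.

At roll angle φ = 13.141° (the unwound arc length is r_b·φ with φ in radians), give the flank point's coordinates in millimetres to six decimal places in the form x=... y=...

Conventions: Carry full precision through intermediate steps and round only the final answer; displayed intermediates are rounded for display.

x=109.917117 y=0.428594

recognized (one wheel, involute flank): single-mesh tooth geometry, m = 3.009, N = 77
pitch radius r_p = m·N/2 = 3.009·77/2 = 115.846500
base radius r_b = r_p·cos α = 115.846500·cos 22.360° = 107.136215
roll angle φ = 13.141° = 0.22935372 rad
x = r_b·(cos φ + φ·sin φ) = 109.917117
y = r_b·(sin φ − φ·cos φ) = 0.428594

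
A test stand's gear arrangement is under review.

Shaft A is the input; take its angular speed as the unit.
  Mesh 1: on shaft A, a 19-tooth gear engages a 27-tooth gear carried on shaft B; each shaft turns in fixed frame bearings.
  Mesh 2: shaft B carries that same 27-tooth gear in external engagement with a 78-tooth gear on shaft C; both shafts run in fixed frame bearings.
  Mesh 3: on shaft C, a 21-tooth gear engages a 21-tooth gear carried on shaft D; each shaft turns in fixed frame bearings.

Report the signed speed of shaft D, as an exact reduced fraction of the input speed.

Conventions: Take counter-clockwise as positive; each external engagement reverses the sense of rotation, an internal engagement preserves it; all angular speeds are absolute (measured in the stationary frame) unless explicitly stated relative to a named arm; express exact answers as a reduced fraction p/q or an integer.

3-mesh fixed-axis compound train (all bearings frame-fixed)
mesh 1 [19T→27T]: |ω|/ω_in = 1×19/27 = 19/27, sense flips to −
mesh 2 [27T→78T]: |ω|/ω_in = (19/27)×27/78 = 19/78, sense flips to +
mesh 3 [21T→21T]: |ω|/ω_in = (19/78)×21/21 = 19/78, sense flips to −
signed output speed (× input speed) = -19/78

-19/78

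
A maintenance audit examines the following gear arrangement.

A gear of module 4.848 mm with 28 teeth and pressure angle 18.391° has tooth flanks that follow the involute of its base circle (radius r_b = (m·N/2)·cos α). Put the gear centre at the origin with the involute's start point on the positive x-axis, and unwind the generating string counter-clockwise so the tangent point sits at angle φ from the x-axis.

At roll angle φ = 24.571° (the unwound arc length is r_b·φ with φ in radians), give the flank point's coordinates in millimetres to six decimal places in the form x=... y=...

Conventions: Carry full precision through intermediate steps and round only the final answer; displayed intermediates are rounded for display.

topology: single-mesh involute geometry — m = 4.848, N = 28
pitch radius r_p = m·N/2 = 4.848·28/2 = 67.872000
base radius r_b = r_p·cos α = 67.872000·cos 18.391° = 64.405477
roll angle φ = 24.571° = 0.42884485 rad
x = r_b·(cos φ + φ·sin φ) = 70.058293
y = r_b·(sin φ − φ·cos φ) = 1.662241

x=70.058293 y=1.662241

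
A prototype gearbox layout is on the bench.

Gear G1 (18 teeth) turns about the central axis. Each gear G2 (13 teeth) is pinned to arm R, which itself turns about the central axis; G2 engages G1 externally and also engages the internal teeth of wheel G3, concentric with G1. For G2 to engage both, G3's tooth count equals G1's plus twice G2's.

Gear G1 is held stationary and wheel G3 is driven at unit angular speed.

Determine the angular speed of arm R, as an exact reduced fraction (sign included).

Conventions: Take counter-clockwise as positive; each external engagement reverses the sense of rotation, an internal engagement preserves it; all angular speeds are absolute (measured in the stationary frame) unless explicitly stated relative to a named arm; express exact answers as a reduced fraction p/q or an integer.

planetary set (18T centre, 13T on arm, 44T internal) — Willis relation
ring teeth: 18 + 2·13 = 44
18(ω_sun−ω_arm) = −44(ω_ring−ω_arm),  ω_sun = 0, ω_ring = 1
18(0−ω_arm) = −44(1−ω_arm)  ⇒  62·ω_arm = 44  ⇒  ω_arm = 22/31
exact speed ratio = 22/31

22/31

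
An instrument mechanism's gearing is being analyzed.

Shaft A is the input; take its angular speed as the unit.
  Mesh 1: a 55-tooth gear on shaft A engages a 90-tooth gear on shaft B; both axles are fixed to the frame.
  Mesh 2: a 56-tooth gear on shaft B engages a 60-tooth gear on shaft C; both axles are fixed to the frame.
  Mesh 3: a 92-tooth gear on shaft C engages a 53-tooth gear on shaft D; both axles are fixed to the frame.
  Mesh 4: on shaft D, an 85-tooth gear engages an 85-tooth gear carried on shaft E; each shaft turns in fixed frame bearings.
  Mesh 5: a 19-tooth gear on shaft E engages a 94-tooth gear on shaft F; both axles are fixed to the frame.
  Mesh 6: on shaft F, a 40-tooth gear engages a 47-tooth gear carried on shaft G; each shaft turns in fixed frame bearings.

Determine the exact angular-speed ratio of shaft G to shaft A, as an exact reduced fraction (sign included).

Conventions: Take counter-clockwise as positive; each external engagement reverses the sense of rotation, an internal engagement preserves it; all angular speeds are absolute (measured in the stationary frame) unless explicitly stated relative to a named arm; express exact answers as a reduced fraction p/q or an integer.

class = fixed-axis compound train [6 meshes; 6 ratios multiply, 6 sense flips]
mesh 1 [55T→90T]: running ratio 11/18, sense −
mesh 2 [56T→60T]: running ratio 77/135, sense +
mesh 3 [92T→53T]: running ratio 7084/7155, sense −
mesh 4 [85T→85T]: running ratio 7084/7155, sense +
mesh 5 [19T→94T]: running ratio 67298/336285, sense −
mesh 6 [40T→47T]: running ratio 538384/3161079, sense +
ω_out/ω_in = 538384/3161079

538384/3161079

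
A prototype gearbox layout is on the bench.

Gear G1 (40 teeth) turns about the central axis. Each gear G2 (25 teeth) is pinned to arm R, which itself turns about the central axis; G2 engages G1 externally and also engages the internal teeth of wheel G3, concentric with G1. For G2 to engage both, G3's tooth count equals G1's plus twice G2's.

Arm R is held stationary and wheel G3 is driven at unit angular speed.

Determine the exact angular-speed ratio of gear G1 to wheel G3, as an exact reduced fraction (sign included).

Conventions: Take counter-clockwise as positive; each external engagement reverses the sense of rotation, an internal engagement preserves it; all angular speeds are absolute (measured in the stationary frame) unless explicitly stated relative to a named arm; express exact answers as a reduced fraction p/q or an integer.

-9/4

planetary set (40T centre, 25T on arm, 90T internal) — Willis relation
ring teeth: 40 + 2·25 = 90
40(ω_sun−ω_arm) = −90(ω_ring−ω_arm),  ω_arm = 0, ω_ring = 1
ω_sun = 0 − (90/40)(1−0) = -9/4
ω_out/ω_in = -9/4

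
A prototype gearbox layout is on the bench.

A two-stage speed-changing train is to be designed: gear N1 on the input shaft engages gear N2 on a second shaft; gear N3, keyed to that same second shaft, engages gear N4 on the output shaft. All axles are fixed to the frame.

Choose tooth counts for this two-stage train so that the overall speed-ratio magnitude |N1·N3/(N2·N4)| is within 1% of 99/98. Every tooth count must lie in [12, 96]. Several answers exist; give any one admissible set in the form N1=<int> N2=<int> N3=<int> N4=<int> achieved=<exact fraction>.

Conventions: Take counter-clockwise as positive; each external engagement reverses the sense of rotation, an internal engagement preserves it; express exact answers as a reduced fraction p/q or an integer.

design class (target 99/98): fixed-axis compound train
target = 99/98 in lowest terms: an exact hit needs N1·N3 = k·99 and N2·N4 = k·98 for one integer k, every count in [12, 96]; additionally prefer no 1:1 stage (N1 ≠ N2, N3 ≠ N4)
k = 1…3: no 1:1-free in-range split of k·99 and k·98 into factor pairs; take k = 4
k = 4: N1·N3 = 396 = 12·33, N2·N4 = 392 = 14·28
achieved = 12·33/(14·28) = 99/98; |achieved − target| = 0 ≤ 99/9800 ✓

N1=12 N2=14 N3=33 N4=28 achieved=99/98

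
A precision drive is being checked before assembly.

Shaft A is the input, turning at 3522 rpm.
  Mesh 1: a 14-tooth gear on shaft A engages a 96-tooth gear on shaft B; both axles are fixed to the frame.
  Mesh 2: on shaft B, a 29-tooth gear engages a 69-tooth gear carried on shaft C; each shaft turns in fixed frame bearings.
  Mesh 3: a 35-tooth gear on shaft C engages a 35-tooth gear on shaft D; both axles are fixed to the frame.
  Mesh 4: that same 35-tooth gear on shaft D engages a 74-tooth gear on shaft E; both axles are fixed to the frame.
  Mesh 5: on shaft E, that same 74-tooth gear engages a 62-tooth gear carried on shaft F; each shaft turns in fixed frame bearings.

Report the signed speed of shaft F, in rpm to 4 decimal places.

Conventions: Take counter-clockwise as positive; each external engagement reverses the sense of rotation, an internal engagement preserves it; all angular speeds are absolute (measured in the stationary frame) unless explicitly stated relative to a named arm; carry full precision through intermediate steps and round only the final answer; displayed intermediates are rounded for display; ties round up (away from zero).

-121.8629 rpm

class = fixed-axis compound train [5 meshes; 5 ratios multiply, 5 sense flips]
mesh 1 [14T→96T]: ω = 3522.0000×14/96 = 513.6250 rpm, sense flips to −
mesh 2 [29T→69T]: ω = 513.6250×29/69 = 215.8714 rpm, sense flips to +
mesh 3 [35T→35T]: ω = 215.8714×35/35 = 215.8714 rpm, sense flips to −
mesh 4 [35T→74T]: ω = 215.8714×35/74 = 102.1013 rpm, sense flips to +
mesh 5 [74T→62T]: ω = 102.1013×74/62 = 121.8629 rpm, sense flips to −
signed output speed = -121.8629 rpm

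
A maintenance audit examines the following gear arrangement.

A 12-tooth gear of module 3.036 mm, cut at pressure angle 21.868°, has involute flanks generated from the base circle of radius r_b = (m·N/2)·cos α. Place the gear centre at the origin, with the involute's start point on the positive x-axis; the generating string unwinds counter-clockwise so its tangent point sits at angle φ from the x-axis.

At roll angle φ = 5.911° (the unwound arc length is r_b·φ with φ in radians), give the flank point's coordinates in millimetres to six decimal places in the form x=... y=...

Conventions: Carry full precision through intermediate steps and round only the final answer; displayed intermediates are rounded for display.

topology: single-mesh involute geometry — m = 3.036, N = 12
pitch radius r_p = m·N/2 = 3.036·12/2 = 18.216000
base radius r_b = r_p·cos α = 18.216000·cos 21.868° = 16.905257
roll angle φ = 5.911° = 0.10316641 rad
x = r_b·(cos φ + φ·sin φ) = 16.994982
y = r_b·(sin φ − φ·cos φ) = 0.006181

x=16.994982 y=0.006181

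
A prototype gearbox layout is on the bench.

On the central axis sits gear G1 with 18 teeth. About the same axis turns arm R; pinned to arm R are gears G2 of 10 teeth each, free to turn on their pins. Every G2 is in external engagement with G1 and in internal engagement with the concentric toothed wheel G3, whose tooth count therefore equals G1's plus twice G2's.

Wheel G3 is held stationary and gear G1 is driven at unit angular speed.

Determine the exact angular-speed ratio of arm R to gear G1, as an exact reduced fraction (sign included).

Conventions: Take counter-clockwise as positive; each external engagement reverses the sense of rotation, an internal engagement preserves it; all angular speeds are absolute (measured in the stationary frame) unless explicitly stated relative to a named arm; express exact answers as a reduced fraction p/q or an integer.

9/28

class = planetary set [G3 = 18+2·10 = 38; Willis about the carrier]
ring teeth: 18 + 2·10 = 38
18(ω_sun−ω_arm) = −38(ω_ring−ω_arm),  ω_ring = 0, ω_sun = 1
18(1−ω_arm) = −38(0−ω_arm)  ⇒  56·ω_arm = 18  ⇒  ω_arm = 9/28
ω_out/ω_in = 9/28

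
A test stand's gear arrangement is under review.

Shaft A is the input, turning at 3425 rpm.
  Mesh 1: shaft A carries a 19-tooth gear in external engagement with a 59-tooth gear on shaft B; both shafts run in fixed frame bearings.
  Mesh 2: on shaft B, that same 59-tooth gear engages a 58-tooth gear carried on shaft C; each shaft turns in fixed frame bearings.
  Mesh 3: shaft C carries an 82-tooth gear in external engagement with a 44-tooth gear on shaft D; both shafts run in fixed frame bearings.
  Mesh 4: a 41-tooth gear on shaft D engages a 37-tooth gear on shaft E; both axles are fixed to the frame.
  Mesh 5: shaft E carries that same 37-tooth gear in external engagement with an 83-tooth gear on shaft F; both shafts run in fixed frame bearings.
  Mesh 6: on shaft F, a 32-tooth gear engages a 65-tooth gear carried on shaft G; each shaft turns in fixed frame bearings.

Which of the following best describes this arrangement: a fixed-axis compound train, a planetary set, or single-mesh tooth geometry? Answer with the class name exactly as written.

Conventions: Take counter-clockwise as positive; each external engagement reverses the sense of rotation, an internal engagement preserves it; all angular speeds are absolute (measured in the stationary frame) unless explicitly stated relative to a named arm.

fixed-axis compound train

6-mesh fixed-axis compound train (all bearings frame-fixed)
classification: fixed-axis compound train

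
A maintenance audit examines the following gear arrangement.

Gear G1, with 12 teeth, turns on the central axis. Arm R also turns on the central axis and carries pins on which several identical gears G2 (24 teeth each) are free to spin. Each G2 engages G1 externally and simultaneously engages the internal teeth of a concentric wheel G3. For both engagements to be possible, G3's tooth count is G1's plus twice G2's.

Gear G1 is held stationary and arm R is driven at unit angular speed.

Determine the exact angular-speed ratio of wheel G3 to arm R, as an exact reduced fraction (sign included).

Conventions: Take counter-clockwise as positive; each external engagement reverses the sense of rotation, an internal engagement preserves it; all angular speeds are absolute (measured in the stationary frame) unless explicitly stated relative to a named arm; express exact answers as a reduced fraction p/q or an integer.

6/5

planetary set (12T centre, 24T on arm, 60T internal) — Willis relation
ring teeth: 12 + 2·24 = 60
12(ω_sun−ω_arm) = −60(ω_ring−ω_arm),  ω_sun = 0, ω_arm = 1
ω_ring = 1 − (12/60)(0−1) = 6/5
ω_out/ω_in = 6/5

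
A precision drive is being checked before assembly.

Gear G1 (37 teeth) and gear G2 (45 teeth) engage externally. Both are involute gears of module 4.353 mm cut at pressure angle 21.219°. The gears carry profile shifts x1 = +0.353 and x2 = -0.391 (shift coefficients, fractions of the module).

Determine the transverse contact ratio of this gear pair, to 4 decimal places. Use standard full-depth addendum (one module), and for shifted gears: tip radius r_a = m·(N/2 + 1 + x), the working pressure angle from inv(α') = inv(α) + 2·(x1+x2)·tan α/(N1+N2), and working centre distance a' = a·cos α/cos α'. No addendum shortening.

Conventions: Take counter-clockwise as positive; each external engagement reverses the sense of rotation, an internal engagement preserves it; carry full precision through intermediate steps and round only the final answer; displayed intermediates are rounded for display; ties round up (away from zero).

1.6395

class = single-mesh tooth geometry [involute pair 37T × 45T, m = 4.353]
base radii: r_b1 = 75.070841, r_b2 = 91.302374
tip radii: r_a1 = 86.420109, r_a2 = 100.593477
inv(α') = inv(21.219°) + 2·(+0.353-0.391)·tan α/(37+45) = 0.01755473  ⇒  α' = 21.08125°
a' = a·cos α / cos α' = 178.4730·cos 21.219°/cos 21.08125° = 178.307073
action lengths: √(r_a1²−r_b1²) = 42.811262, √(r_a2²−r_b2²) = 42.224687
base pitch p_b = π·m·cos α = 12.748216
CR = (42.811262 + 42.224687 − 178.307073·sin 21.08125°)/12.748216 = 1.639478
contact ratio ≈ 1.6395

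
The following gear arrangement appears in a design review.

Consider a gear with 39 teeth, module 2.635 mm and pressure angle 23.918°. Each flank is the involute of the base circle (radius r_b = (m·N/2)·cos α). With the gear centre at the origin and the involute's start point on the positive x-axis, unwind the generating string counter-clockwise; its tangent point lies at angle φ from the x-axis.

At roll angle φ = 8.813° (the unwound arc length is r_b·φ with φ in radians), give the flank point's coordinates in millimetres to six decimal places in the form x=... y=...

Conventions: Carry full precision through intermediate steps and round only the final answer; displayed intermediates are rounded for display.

x=47.522470 y=0.056843

single-mesh involute tooth geometry (39T wheel at module 2.635)
pitch radius r_p = m·N/2 = 2.635·39/2 = 51.382500
base radius r_b = r_p·cos α = 51.382500·cos 23.918° = 46.970112
roll angle φ = 8.813° = 0.15381587 rad
x = r_b·(cos φ + φ·sin φ) = 47.522470
y = r_b·(sin φ − φ·cos φ) = 0.056843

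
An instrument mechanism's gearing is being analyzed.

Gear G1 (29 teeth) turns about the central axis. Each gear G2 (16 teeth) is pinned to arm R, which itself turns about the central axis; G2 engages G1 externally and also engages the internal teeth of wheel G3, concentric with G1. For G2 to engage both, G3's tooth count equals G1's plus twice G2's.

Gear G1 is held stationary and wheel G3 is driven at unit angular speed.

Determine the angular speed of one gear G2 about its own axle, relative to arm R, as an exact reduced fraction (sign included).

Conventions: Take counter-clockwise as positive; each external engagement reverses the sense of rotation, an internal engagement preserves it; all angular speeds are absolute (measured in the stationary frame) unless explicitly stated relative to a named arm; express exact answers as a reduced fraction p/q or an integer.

1769/1440

recognized (axles ride arm R): planetary set, 29/16/61 teeth
ring teeth: 29 + 2·16 = 61
29(ω_sun−ω_arm) = −61(ω_ring−ω_arm),  ω_sun = 0, ω_ring = 1
29(0−ω_arm) = −61(1−ω_arm)  ⇒  90·ω_arm = 61  ⇒  ω_arm = 61/90
sun–planet mesh: 29·(0−61/90) = −16·(ω_p−ω_arm)  ⇒  ω_p−ω_arm = 1769/1440
exact speed ratio = 1769/1440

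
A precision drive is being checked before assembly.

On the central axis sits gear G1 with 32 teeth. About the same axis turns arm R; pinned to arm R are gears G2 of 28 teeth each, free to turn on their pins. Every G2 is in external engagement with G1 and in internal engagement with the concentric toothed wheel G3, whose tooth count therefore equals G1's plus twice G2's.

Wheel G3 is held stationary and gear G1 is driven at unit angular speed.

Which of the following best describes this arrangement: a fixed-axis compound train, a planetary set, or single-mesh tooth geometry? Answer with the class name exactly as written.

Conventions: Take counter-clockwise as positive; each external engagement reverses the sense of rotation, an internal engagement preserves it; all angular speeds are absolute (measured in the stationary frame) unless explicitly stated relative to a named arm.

planetary set

class = planetary set [G3 = 32+2·28 = 88; Willis about the carrier]
classification: planetary set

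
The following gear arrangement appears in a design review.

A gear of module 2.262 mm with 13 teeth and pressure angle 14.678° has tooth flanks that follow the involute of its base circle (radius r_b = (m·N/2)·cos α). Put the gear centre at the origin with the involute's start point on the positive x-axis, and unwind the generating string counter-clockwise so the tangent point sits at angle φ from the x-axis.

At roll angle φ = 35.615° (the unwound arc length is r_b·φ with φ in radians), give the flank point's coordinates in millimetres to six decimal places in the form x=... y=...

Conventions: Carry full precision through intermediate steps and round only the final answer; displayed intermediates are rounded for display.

single-mesh involute tooth geometry (13T wheel at module 2.262)
pitch radius r_p = m·N/2 = 2.262·13/2 = 14.703000
base radius r_b = r_p·cos α = 14.703000·cos 14.678° = 14.223169
roll angle φ = 35.615° = 0.62159901 rad
x = r_b·(cos φ + φ·sin φ) = 16.711196
y = r_b·(sin φ − φ·cos φ) = 1.095297

x=16.711196 y=1.095297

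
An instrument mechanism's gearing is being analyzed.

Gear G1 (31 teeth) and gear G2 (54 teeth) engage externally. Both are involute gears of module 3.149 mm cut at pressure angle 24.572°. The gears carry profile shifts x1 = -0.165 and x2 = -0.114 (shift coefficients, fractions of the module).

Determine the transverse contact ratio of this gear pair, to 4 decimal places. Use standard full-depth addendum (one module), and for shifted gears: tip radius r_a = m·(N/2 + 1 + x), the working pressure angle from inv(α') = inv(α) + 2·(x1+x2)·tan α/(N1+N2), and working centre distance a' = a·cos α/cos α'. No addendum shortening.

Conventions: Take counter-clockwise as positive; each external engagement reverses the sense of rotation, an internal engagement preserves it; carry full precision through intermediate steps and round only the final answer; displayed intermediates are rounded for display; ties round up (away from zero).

1.5719

class = single-mesh tooth geometry [involute pair 31T × 54T, m = 3.149]
base radii: r_b1 = 44.389284, r_b2 = 77.323269
tip radii: r_a1 = 51.438915, r_a2 = 87.813014
inv(α') = inv(24.572°) + 2·(-0.165-0.114)·tan α/(31+54) = 0.02538077  ⇒  α' = 23.71619°
a' = a·cos α / cos α' = 133.8325·cos 24.572°/cos 23.71619° = 132.939423
action lengths: √(r_a1²−r_b1²) = 25.991411, √(r_a2²−r_b2²) = 41.620157
base pitch p_b = π·m·cos α = 8.996971
CR = (25.991411 + 41.620157 − 132.939423·sin 23.71619°)/8.996971 = 1.571914
contact ratio ≈ 1.5719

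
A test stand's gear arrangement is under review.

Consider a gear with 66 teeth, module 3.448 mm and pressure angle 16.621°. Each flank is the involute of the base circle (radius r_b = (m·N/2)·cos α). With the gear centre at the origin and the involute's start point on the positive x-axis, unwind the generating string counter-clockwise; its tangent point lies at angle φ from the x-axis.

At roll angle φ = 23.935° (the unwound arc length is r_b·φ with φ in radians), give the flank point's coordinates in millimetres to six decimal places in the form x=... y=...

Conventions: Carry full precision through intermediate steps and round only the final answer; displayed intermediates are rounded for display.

x=118.132240 y=2.603507

class = single-mesh tooth geometry [base-circle involute, m = 3.448, 66T]
pitch radius r_p = m·N/2 = 3.448·66/2 = 113.784000
base radius r_b = r_p·cos α = 113.784000·cos 16.621° = 109.029854
roll angle φ = 23.935° = 0.41774456 rad
x = r_b·(cos φ + φ·sin φ) = 118.132240
y = r_b·(sin φ − φ·cos φ) = 2.603507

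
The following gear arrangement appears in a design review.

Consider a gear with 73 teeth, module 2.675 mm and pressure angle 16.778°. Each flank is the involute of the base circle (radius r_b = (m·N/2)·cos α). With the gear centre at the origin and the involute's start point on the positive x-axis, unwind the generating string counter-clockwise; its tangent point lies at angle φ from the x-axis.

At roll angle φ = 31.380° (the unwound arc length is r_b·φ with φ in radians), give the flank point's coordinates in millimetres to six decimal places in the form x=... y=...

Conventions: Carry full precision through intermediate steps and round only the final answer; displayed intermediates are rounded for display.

x=106.467341 y=4.967183

single-mesh involute tooth geometry (73T wheel at module 2.675)
pitch radius r_p = m·N/2 = 2.675·73/2 = 97.637500
base radius r_b = r_p·cos α = 97.637500·cos 16.778° = 93.481111
roll angle φ = 31.380° = 0.54768432 rad
x = r_b·(cos φ + φ·sin φ) = 106.467341
y = r_b·(sin φ − φ·cos φ) = 4.967183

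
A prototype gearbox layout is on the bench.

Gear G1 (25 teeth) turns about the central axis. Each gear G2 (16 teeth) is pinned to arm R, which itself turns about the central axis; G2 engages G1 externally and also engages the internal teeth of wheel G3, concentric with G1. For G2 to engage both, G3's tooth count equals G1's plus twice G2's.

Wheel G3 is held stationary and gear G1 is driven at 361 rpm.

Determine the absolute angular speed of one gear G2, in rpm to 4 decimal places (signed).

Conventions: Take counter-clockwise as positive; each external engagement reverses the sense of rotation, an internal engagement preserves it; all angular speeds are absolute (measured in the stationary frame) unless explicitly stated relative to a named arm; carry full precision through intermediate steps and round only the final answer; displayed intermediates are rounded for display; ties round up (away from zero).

planetary set (25T centre, 16T on arm, 57T internal) — Willis relation
normalise by the input: solve with ω_sun = 1, then scale by 361 rpm
ring teeth: 25 + 2·16 = 57
25(ω_sun−ω_arm) = −57(ω_ring−ω_arm),  ω_ring = 0, ω_sun = 1
25(1−ω_arm) = −57(0−ω_arm)  ⇒  82·ω_arm = 25  ⇒  ω_arm = 25/82
sun–planet mesh: 25·(1−25/82) = −16·(ω_p−ω_arm)  ⇒  ω_p−ω_arm = -1425/1312
ω_p = 25/82 − 1425/1312 = -25/32
scale: ω_p = -25/32 × 361 rpm = -282.0313 rpm

-282.0313 rpm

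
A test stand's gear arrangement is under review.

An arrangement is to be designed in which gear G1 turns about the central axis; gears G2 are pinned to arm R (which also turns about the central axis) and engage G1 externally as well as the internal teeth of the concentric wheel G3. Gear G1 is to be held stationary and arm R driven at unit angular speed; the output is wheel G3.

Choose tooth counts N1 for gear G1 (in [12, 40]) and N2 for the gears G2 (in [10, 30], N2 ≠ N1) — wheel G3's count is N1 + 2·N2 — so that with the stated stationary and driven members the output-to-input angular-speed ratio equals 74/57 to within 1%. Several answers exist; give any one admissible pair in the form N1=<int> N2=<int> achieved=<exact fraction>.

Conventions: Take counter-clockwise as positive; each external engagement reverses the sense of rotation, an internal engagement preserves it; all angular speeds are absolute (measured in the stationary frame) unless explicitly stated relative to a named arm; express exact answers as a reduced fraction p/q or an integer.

N1=17 N2=20 achieved=74/57

design class (target 74/57): planetary set
Willis with ω_sun = 0: ω_ring/ω_arm = (N1+N3)/N3; set equal to 74/57  ⇒  N3/N1 = 1/(74/57 − 1) = 57/17
N3 = N1 + 2·N2  ⇒  N2/N1 = (N3/N1 − 1)/2 = (57/17 − 1)/2 = 20/17
smallest multiple with N1 ≥ 12 and N2 ≥ 10: k = 1  ⇒  N1 = 1·17 = 17, N2 = 1·20 = 20 (N1 ≤ 40, N2 ≤ 30, N2 ≠ N1 ✓), N3 = 17 + 2·20 = 57
check: (N1+N3)/N3 with N1 = 17, N3 = 57 gives 74/57; |achieved − target| = 0 ≤ 37/2850 ✓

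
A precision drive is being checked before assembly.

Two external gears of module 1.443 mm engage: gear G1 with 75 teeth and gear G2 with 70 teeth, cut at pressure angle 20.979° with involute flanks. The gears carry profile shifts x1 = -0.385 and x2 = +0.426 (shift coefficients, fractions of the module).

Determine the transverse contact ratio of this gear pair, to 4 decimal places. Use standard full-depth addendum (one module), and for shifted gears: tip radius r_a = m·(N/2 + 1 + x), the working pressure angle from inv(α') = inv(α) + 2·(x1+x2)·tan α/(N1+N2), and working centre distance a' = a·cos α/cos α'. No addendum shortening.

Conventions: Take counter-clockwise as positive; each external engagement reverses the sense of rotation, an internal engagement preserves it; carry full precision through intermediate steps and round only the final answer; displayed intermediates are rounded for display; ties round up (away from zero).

1.7309

single-mesh involute tooth geometry (75T engaging 70T at module 1.443)
base radii: r_b1 = 50.525475, r_b2 = 47.157110
tip radii: r_a1 = 54.999945, r_a2 = 52.562718
inv(α') = inv(20.979°) + 2·(-0.385+0.426)·tan α/(75+70) = 0.01750779  ⇒  α' = 21.06313°
a' = a·cos α / cos α' = 104.6175·cos 20.979°/cos 21.06313° = 104.676550
action lengths: √(r_a1²−r_b1²) = 21.729480, √(r_a2²−r_b2²) = 23.217371
base pitch p_b = π·m·cos α = 4.232812
CR = (21.729480 + 23.217371 − 104.676550·sin 21.06313°)/4.232812 = 1.730877
contact ratio ≈ 1.7309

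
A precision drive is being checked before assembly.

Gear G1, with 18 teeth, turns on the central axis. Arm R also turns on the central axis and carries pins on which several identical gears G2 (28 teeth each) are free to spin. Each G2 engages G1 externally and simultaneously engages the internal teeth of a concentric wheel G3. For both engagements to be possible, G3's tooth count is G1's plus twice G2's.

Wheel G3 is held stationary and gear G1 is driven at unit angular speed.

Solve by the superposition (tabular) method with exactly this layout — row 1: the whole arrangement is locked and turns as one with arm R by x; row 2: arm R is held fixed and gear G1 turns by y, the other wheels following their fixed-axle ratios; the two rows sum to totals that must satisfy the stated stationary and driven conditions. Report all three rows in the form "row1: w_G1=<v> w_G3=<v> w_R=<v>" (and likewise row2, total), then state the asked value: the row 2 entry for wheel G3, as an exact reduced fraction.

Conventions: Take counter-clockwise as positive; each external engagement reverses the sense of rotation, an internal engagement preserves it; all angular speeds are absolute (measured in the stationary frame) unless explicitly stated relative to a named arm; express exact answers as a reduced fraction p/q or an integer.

planetary set (18T centre, 28T on arm, 74T internal) — Willis relation
row 1 — lock + rotate with arm: ω_sun = ω_ring = ω_arm = x
row 2 — arm fixed, fixed-axis ratios: sun y, ring −(18/74)·y, arm 0
boundary: total ω_ring = x − (18/74)·y = 0 and total ω_sun = x + y = 1  ⇒  y = 37/46, x = 9/46
row 2 ring = −(18/74)·37/46 = -9/46
totals (row 1 + row 2): sun 9/46 + 37/46 = 1, ring 9/46 + (-9/46) = 0, arm 9/46 + 0 = 9/46
asked cell (row2, ring) = -9/46

row1: w_G1=9/46 w_G3=9/46 w_R=9/46
row2: w_G1=37/46 w_G3=-9/46 w_R=0
total: w_G1=1 w_G3=0 w_R=9/46
asked value: -9/46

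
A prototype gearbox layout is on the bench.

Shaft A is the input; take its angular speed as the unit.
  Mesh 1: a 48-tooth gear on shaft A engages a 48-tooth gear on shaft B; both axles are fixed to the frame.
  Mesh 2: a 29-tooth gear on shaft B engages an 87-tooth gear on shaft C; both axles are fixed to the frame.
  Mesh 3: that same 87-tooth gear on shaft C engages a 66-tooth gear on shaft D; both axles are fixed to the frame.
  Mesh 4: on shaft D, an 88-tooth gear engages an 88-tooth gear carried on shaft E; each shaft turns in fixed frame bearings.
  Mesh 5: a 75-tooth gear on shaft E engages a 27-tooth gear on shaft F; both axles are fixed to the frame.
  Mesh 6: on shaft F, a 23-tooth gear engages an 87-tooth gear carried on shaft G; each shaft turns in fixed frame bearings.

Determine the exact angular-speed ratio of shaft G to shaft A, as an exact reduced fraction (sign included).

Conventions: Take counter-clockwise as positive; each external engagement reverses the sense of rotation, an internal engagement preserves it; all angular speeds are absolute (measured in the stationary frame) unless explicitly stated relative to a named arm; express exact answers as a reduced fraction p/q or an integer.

575/1782

class = fixed-axis compound train [6 meshes; 6 ratios multiply, 6 sense flips]
mesh 1 [48T→48T]: running ratio 1, sense −
mesh 2 [29T→87T]: running ratio 1/3, sense +
mesh 3 [87T→66T]: running ratio 29/66, sense −
mesh 4 [88T→88T]: running ratio 29/66, sense +
mesh 5 [75T→27T]: running ratio 725/594, sense −
mesh 6 [23T→87T]: running ratio 575/1782, sense +
ω_out/ω_in = 575/1782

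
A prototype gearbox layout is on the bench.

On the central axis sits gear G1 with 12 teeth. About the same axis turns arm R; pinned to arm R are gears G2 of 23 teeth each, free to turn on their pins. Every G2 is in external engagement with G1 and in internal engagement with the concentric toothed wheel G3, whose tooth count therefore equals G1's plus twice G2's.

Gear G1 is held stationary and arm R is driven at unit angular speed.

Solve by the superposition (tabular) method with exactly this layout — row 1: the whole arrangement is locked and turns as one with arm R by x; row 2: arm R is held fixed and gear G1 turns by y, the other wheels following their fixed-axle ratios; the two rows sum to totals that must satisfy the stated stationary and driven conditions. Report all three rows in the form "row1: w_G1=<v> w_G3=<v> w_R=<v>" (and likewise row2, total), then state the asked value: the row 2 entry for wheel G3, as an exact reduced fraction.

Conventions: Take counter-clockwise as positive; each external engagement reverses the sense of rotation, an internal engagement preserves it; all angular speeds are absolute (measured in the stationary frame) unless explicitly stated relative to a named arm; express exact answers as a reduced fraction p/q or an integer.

topology: planetary set — G1 12T / G2 23T / G3 58T, arm = carrier (Willis)
row 1 (train locked, turned with arm): all members turn x
superposition row 2 [arm held]: sun y, ring −(12/58)·y, arm 0
boundary: total ω_sun = x + y = 0 and total ω_arm = x = 1  ⇒  y = -1, x = 1
row 2 ring = −(12/58)·(-1) = 6/29
totals (row 1 + row 2): sun 1 + (-1) = 0, ring 1 + 6/29 = 35/29, arm 1 + 0 = 1
asked cell (row2, ring) = 6/29

row1: w_G1=1 w_G3=1 w_R=1
row2: w_G1=-1 w_G3=6/29 w_R=0
total: w_G1=0 w_G3=35/29 w_R=1
asked value: 6/29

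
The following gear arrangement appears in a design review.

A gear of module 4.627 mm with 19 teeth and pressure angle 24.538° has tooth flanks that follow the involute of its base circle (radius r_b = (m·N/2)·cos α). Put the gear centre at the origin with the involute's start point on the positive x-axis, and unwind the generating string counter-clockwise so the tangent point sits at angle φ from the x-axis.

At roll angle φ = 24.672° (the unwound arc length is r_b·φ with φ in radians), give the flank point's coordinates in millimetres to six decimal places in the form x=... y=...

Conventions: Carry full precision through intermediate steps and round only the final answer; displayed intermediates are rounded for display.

x=43.523743 y=1.044634

topology: single-mesh involute geometry — m = 4.627, N = 19
pitch radius r_p = m·N/2 = 4.627·19/2 = 43.956500
base radius r_b = r_p·cos α = 43.956500·cos 24.538° = 39.986614
roll angle φ = 24.672° = 0.43060763 rad
x = r_b·(cos φ + φ·sin φ) = 43.523743
y = r_b·(sin φ − φ·cos φ) = 1.044634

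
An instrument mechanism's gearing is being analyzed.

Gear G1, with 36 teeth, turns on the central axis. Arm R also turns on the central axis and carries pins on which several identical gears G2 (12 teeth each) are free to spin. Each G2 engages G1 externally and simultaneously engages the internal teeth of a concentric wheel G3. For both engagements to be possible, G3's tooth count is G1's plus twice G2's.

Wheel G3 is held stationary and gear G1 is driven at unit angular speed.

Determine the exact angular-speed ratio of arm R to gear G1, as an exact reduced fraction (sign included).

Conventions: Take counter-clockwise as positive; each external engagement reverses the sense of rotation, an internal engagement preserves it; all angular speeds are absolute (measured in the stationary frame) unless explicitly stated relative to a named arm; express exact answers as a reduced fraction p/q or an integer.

3/8

planetary set (36T centre, 12T on arm, 60T internal) — Willis relation
ring teeth: 36 + 2·12 = 60
36(ω_sun−ω_arm) = −60(ω_ring−ω_arm),  ω_ring = 0, ω_sun = 1
36(1−ω_arm) = −60(0−ω_arm)  ⇒  96·ω_arm = 36  ⇒  ω_arm = 3/8
ω_out/ω_in = 3/8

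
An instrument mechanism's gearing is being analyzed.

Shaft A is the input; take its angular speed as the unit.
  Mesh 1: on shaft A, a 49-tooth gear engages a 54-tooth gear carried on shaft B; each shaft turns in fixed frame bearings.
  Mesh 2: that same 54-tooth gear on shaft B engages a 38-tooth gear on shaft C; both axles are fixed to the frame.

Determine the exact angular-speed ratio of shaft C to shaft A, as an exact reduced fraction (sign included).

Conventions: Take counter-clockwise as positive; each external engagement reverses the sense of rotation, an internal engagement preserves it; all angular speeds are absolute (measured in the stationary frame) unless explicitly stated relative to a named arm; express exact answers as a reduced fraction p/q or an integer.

class = fixed-axis compound train [2 meshes; 2 ratios multiply, 2 sense flips]
mesh 1 [49T→54T]: running ratio 49/54, sense −
mesh 2 [54T→38T]: running ratio 49/38, sense +
ω_out/ω_in = 49/38

49/38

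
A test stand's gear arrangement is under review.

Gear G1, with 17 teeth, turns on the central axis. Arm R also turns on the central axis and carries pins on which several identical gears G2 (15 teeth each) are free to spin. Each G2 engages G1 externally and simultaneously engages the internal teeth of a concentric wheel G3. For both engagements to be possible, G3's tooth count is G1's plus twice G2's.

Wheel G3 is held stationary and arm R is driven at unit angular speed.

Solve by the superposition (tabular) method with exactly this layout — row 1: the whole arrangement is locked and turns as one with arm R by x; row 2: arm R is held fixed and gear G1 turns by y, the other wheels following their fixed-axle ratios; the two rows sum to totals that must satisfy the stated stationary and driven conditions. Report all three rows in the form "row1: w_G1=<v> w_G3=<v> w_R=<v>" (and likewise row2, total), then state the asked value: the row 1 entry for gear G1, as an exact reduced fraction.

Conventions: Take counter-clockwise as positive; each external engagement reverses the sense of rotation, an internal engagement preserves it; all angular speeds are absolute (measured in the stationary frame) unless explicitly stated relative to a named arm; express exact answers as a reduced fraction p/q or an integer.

recognized (axles ride arm R): planetary set, 17/15/47 teeth
row 1 (train locked, turned with arm): all members turn x
row 2: sun turns y, ring = −(17/47)·y, arm 0
boundary: total ω_ring = x − (17/47)·y = 0 and total ω_arm = x = 1  ⇒  y = 47/17, x = 1
row 2 ring = −(17/47)·47/17 = -1
totals (row 1 + row 2): sun 1 + 47/17 = 64/17, ring 1 + (-1) = 0, arm 1 + 0 = 1
asked cell (row1, sun) = 1

row1: w_G1=1 w_G3=1 w_R=1
row2: w_G1=47/17 w_G3=-1 w_R=0
total: w_G1=64/17 w_G3=0 w_R=1
asked value: 1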